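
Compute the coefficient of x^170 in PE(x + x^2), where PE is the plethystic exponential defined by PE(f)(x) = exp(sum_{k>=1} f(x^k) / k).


With f(x) = x + x^2, the exponent is sum_{k>=1} (x^k + x^(2k)) / k = -ln(1 - x) - ln(1 - x^2). Exponentiating:
PE(x + x^2) = 1 / ((1 - x)(1 - x^2)).
This is the generating function for partitions of n into parts of size 1 or 2. The number of 2's can be any j in 0..85, and the rest are 1's, so
[x^170] = floor(170/2) + 1 = 86.

86


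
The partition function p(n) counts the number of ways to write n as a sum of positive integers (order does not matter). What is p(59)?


Using the generating function prod_{k>=1} 1/(1-x^k), we compute p(59).
By dynamic programming over parts 1 through 59:
p(59) = 831820

831820


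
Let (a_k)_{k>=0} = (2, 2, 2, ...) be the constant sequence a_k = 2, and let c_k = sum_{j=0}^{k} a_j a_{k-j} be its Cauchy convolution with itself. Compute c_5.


Since a_j = 2 for all j >= 0, the convolution sum becomes
c_k = sum_{j=0}^{k} 2 * 2 = 4 * (k + 1).
Equivalently, the generating function of (a_k) is 2/(1 - x) and its square is 4/(1 - x)^2 = sum_{k>=0} 4(k + 1) x^k.
For k = 5: 4 * 6 = 24.

24


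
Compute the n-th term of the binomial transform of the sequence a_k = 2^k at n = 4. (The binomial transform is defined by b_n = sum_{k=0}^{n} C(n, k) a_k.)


With a_k = 2^k, b_n = sum_{k=0}^{n} C(n, k) 2^k = (1 + 2)^n by the binomial theorem.
For n = 4: (1 + 2)^4 = 3^4 = 81.

81


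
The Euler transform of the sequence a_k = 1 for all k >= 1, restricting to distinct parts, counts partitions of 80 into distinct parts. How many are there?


Partitions of 80 into distinct parts can be computed via generating function.
Product (1+x)(1+x^2)(1+x^3)...
The coefficient of x^80 = 77312

77312


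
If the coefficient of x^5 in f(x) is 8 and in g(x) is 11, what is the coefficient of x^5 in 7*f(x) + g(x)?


Scalar multiplication scales coefficients: 7 * 8 = 56.
Then add the g coefficient: 56 + 11
= 67

67


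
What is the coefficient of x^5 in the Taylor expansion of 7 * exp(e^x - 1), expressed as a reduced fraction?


exp(e^x - 1) = sum_{k>=0} Bell_k x^k / k!, where Bell_k is the k-th Bell number.
So the coefficient of x^5 is 7 * Bell_5 / 5!.
Computing: Bell_5 = 52 and 5! = 120, giving
7 * 52/120 = 91/30.

91/30


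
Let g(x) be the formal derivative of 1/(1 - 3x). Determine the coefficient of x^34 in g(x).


Differentiate termwise: d/dx sum_{k>=0} 3^k x^k = sum_{k>=1} k 3^k x^(k-1) = sum_{j>=0} (j+1) 3^(j+1) x^j.
Equivalently, d/dx [1/(1 - 3x)] = 3/(1 - 3x)^2.
For j = 34: 35 * 3^35 = 35 * 50031545098999707 = 1751104078464989745.

1751104078464989745


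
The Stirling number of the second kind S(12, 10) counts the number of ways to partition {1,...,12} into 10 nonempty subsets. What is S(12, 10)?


Using the explicit formula S(n,k) = (1/k!) sum_{j=0}^{k} (-1)^(k-j) C(k,j) j^n:
S(12, 10) = 1705
Equivalently, S(n,k) is n! times the coefficient of x^n in the EGF (e^x - 1)^k / k!.

1705


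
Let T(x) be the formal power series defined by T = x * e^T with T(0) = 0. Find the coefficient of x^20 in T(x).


Apply the Lagrange inversion formula: if T = x * phi(T) with phi(t) = e^t, then
[x^n] T = (1/n) [t^(n-1)] phi(t)^n = (1/n) [t^(n-1)] e^(n t) = (1/n) * n^(n-1) / (n-1)! = n^(n-1) / n!.
When c = 1 this is the Cayley count of rooted labeled trees on n vertices, divided by n!.
For n = 20: 20^19 / 20! = 5242880000000000000000000/2432902008176640000 = 32000000000000000/14849255421.

32000000000000000/14849255421


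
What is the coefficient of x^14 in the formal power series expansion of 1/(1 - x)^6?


The expansion 1/(1 - x)^r = sum_{k>=0} C(k + r - 1, r - 1) x^k follows from the multiset / negative-binomial theorem (or from repeated differentiation of the geometric series).
For r = 6 and k = 14:
C(19, 5) = 121645100408832000 / (120 * 87178291200) = 11628.

11628


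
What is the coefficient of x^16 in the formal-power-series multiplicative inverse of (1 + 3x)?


The inverse is 1/(1 + 3x). Apply the geometric identity 1/(1 - y) = sum_{k>=0} y^k with y = -3x:
1/(1 + 3x) = sum_{k>=0} (-3)^k x^k.
So the coefficient of x^16 is (-3)^16 = 43046721.

43046721


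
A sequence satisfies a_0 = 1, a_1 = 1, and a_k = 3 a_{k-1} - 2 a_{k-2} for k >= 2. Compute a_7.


The characteristic equation is t^2 - 3 t + 2 = 0, with roots r_1 = 2 and r_2 = 1 (so c_1 = r_1 + r_2, c_2 = -r_1 r_2 as required).
One can use the closed form a_n = A r_1^n + B r_2^n, but direct iteration is more reliable:
a_0 = 1, a_1 = 1, a_2 = 1, a_3 = 1, a_4 = 1, a_5 = 1, a_6 = 1, a_7 = 1.
So a_7 = 1.

1


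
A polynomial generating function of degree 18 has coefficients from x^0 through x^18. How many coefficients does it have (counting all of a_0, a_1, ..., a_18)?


A polynomial of degree 18 takes the form a_0 + a_1 x + ... + a_18 x^18.
The number of coefficients is 18 + 1 = 19.

19


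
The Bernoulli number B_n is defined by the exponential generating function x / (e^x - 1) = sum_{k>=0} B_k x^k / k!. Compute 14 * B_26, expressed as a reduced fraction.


Bernoulli numbers can also be computed recursively via B_0 = 1 and sum_{j=0}^{m} C(m+1, j) B_j = 0 for m >= 1. Odd-index Bernoulli numbers vanish for k >= 3.
Computing B_26 = 8553103/6, so 14 * B_26 = 14 * 8553103/6 = 59871721/3.

59871721/3


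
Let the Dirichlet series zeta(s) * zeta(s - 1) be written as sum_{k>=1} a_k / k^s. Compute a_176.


Convolution gives a_k = sum_{d | k} d * 1 = sum_{d | k} d = sigma(k), the sum of positive divisors of k.
For k = 176, the divisors are 1, 2, 4, 8, 11, 16, 22, 44, 88, 176, so
sigma(176) = 1 + 2 + 4 + 8 + 11 + 16 + 22 + 44 + 88 + 176 = 372.

372


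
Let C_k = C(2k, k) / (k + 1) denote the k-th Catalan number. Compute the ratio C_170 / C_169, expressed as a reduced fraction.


Using C_k = (2k)! / (k! (k+1)!), the ratio C_{k+1}/C_k simplifies to
C_{k+1}/C_k = [(2k+2)! / ((k+1)! (k+2)!)] * [k! (k+1)! / (2k)!]
 = (2k+2)(2k+1) / ((k+1)(k+2)) = 2(2k+1) / (k+2).
For k = 169: 2(2*169 + 1) / (169 + 2) = 678/171 = 226/57.

226/57


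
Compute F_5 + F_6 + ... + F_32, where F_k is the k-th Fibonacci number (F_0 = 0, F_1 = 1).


Use the identity sum_{k=0}^{N} F_k = F_{N+2} - 1 (which follows from F_{k+2} - F_{k+1} = F_k). Then
sum_{k=5}^{32} F_k = (F_{34} - 1) - (F_{6} - 1) = F_{34} - F_{6}.
Computing: F_{34} = 5702887, F_{6} = 8, so
Sum = 5702887 - 8 = 5702879.

5702879


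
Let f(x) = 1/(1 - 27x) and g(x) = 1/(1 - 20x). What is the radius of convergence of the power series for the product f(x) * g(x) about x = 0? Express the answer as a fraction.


The radius of 1/(1 - 27x) is 1/27 (nearest singularity at x = 1/27), and the radius of 1/(1 - 20x) is 1/20.
The product f(x)*g(x) = 1/((1 - 27x)(1 - 20x)) has singularities at both 1/27 and 1/20, so its radius of convergence is the distance to the nearest one:
min(1/27, 1/20) = 1/27.

1/27


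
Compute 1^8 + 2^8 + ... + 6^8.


This power sum has a closed form given by Faulhaber's formula
sum_{k=1}^{m} k^p = (1 / (p + 1)) * sum_{j=0}^{p} C(p + 1, j) B_j m^(p + 1 - j),
but for small m direct computation is fastest:
1 + 256 + 6561 + 65536 + 390625 + 1679616 = 2142595.

2142595


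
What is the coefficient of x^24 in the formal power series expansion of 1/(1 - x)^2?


The negative binomial / multiset identity is
1/(1 - x)^r = sum_{k>=0} C(k + r - 1, r - 1) x^k.
Here r = 2 and k = 24, so the coefficient is
C(24 + 1, 1) = C(25, 1)
= 25

25


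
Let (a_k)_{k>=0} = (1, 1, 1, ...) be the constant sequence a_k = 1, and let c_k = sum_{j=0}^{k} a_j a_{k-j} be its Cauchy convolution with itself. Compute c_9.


Since a_j = 1 for all j >= 0, the convolution sum becomes
c_k = sum_{j=0}^{k} 1 * 1 = 1 * (k + 1).
Equivalently, the generating function of (a_k) is 1/(1 - x) and its square is 1/(1 - x)^2 = sum_{k>=0} 1(k + 1) x^k.
For k = 9: 1 * 10 = 10.

10


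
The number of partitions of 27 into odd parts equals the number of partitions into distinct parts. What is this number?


Computing partitions of 27 into odd parts (1, 3, 5, ...):
Using the generating function prod_{k>=0} 1/(1-x^(2k+1)),
the count is 192

192


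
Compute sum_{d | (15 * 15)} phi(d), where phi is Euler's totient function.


First, 15 * 15 = 225. One classical identity is sum_{d | n} phi(d) = n (each k in [1, n] has a unique gcd with n, and among the k's with gcd(k, n) = n/d there are phi(d) of them). So the sum equals 225. We also verify directly:
Divisors of 225: 1, 3, 5, 9, 15, 25, 45, 75, 225.
phi values: 1, 2, 4, 6, 8, 20, 24, 40, 120.
Sum = 225.

225


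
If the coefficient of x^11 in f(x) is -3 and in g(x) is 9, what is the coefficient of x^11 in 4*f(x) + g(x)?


Scalar multiplication scales coefficients: 4 * -3 = -12.
Then add the g coefficient: -12 + 9
= -3

-3


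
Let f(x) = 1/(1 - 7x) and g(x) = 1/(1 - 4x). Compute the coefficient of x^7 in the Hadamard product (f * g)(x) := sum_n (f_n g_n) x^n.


f has coefficients f_k = 7^k and g has coefficients g_k = 4^k, so the Hadamard product has coefficient (f*g)_k = 7^k * 4^k = 28^k.
For k = 7: 28^7 = 13492928512.

13492928512


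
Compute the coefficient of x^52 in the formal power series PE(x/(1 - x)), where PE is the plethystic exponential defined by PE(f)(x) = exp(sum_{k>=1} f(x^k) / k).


For f(x) = x/(1 - x) we have
sum_{k>=1} f(x^k) / k = sum_{k>=1} (1/k) * x^k / (1 - x^k) = sum_{k, m >= 1} x^(k m) / k,
which after exponentiating simplifies to
PE(x/(1 - x)) = prod_{k>=1} 1 / (1 - x^k).
This is the generating function for the partition function p(n), so the coefficient of x^52 is p(52).
Computing p(52) by dynamic programming over parts 1, 2, ..., 52: p(52) = 281589.

281589


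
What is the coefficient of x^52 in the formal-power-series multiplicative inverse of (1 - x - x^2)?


Let the inverse be f(x) = sum_{k>=0} a_k x^k. From f(x) * (1 - x - x^2) = 1 and matching coefficients:
 x^0: a_0 = 1.
 x^1: a_1 - a_0 = 0, so a_1 = 1.
 x^k (k >= 2): a_k - a_{k-1} - a_{k-2} = 0, i.e. a_k = a_{k-1} + a_{k-2}.
This is the Fibonacci-type recurrence shifted so that a_0 = a_1 = 1.
Iterating: a_0=1, a_1=1, a_2=2, a_3=3, a_4=5, a_5=8, a_6=13, a_7=21, a_8=34, a_9=55, ...
a_52 = 53316291173.

53316291173


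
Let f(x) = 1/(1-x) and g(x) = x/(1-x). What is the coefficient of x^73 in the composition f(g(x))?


First simplify the composition: f(g(x)) = 1/(1 - x/(1-x)) = (1-x)/((1-x) - x) = (1-x)/(1-2x).
Now extract the coefficient. Write (1-x)/(1-2x) = 1/(1-2x) - x/(1-2x).
The coefficient of x^n in 1/(1-2x) is 2^n, and in x/(1-2x) is 2^(n-1) (for n >= 1).
So the coefficient of x^73 is 2^73 - 2^72 = 9444732965739290427392 - 4722366482869645213696 = 4722366482869645213696.

4722366482869645213696


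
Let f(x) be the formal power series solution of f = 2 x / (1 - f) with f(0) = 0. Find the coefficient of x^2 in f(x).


Apply Lagrange inversion: f = 2 x * phi(f) with phi(t) = 1/(1 - t), so
[x^n] f = 2^n * (1/n) [t^(n-1)] phi(t)^n = 2^n * (1/n) [t^(n-1)] (1 - t)^(-n) = 2^n * (1/n) C(2n - 2, n - 1) = 2^n * C_{n-1}.
For n = 2: C_1 = C(2, 1) / 2 = 2/2 = 1.
With the 2^2 = 4 factor, the coefficient is 4 * 1 = 4.

4


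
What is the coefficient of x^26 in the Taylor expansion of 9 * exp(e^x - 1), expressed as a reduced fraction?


exp(e^x - 1) = sum_{k>=0} Bell_k x^k / k!, where Bell_k is the k-th Bell number.
So the coefficient of x^26 is 9 * Bell_26 / 26!.
Computing: Bell_26 = 49631246523618756274 and 26! = 403291461126605635584000000, giving
9 * 49631246523618756274/403291461126605635584000000 = 1459742544812316361/1317945951394136064000000.

1459742544812316361/1317945951394136064000000


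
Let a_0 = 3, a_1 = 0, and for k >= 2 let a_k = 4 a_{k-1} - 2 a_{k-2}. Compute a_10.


Iterating the recurrence forward:
a_0 = 3
a_1 = 0
a_2 = 4*0 - 2*3 = -6
a_3 = 4*-6 - 2*0 = -24
a_4 = 4*-24 - 2*-6 = -84
a_5 = 4*-84 - 2*-24 = -288
a_6 = 4*-288 - 2*-84 = -984
a_7 = 4*-984 - 2*-288 = -3360
a_8 = 4*-3360 - 2*-984 = -11472
a_9 = 4*-11472 - 2*-3360 = -39168
a_10 = 4*-39168 - 2*-11472 = -133728
So a_10 = -133728.

-133728


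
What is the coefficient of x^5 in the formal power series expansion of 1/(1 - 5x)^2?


The general identity 1/(1 - c x)^r = sum_{k>=0} c^k C(k + r - 1, r - 1) x^k follows by substituting y = c x into 1/(1 - y)^r = sum_{k>=0} C(k + r - 1, r - 1) y^k.
For c = 5, r = 2, k = 5:
5^5 * C(6, 1) = 3125 * 6 = 18750.

18750


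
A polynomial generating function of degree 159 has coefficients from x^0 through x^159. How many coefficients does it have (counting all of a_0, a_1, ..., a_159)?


A polynomial of degree 159 takes the form a_0 + a_1 x + ... + a_159 x^159.
The number of coefficients is 159 + 1 = 160.

160


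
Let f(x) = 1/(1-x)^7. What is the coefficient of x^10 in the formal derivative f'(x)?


Differentiate: d/dx [ 1/(1-x)^r ] = r / (1-x)^(r+1).
Here r = 7, so f'(x) = 7 / (1-x)^8.
The expansion of 1/(1-x)^(r+1) has coefficient of x^n equal to C(n+r, r).
So the coefficient of x^10 in f'(x) is
7 * C(17, 7) = 7 * 19448 = 136136

136136


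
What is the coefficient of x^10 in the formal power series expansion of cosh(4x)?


The Maclaurin series is cosh(t) = sum_{m>=0} t^(2m) / (2m)!, so substituting t = 4x, only even powers of x are nonzero, with coefficient of x^(2m) equal to 4^(2m) / (2m)!.
For x^10 the coefficient is 4^10/10! = 1048576/3628800 = 4096/14175.

4096/14175


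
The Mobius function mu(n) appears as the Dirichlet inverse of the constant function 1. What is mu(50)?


50 has a squared prime factor, so mu(50) = 0.
Factorization reveals a repeated prime.

0


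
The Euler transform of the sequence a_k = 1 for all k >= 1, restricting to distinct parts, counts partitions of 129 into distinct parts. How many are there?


Partitions of 129 into distinct parts can be computed via generating function.
Product (1+x)(1+x^2)(1+x^3)...
The coefficient of x^129 = 4322816

4322816


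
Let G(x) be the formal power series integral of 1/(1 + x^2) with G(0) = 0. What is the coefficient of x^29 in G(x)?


1/(1 + x^2) = sum_{j>=0} (-1)^j x^(2j). Integrating termwise with G(0) = 0:
G(x) = sum_{j>=0} (-1)^j x^(2j+1) / (2j+1) = arctan(x).
Only odd powers are nonzero. For x^29 write 29 = 2*14 + 1, giving
(-1)^14 / 29 = 1/29 = 1/29.

1/29


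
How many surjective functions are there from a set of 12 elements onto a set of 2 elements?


By inclusion-exclusion on which target elements are missed, the number of surjections from an n-set onto a k-set is
surj(n, k) = sum_{j=0}^{k} (-1)^j C(k, j) (k - j)^n.
Equivalently surj(n, k) = k! * S(n, k), where S(n, k) is the Stirling number of the second kind.
For n = 12, k = 2:
S(12, 2) = 2047, so
surj = 2! * 2047 = 2 * 2047 = 4094.

4094


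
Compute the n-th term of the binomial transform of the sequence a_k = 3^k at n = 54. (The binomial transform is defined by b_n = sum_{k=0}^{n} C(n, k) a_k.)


With a_k = 3^k, b_n = sum_{k=0}^{n} C(n, k) 3^k = (1 + 3)^n by the binomial theorem.
For n = 54: (1 + 3)^54 = 4^54 = 324518553658426726783156020576256.

324518553658426726783156020576256


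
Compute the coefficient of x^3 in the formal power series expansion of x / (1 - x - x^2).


Let f(x) = sum_{k>=0} a_k x^k. Multiplying f(x) * (1 - x - x^2) = x and matching coefficients gives a_0 = 0, a_1 = 1, and a_k = a_{k-1} + a_{k-2} for k >= 2. These are the Fibonacci numbers F_k.
Iterating from F_0 = 0, F_1 = 1:
F_0=0, F_1=1, F_2=1, F_3=2
F_3 = 2.

2


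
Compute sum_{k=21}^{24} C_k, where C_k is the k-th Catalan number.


C_21 through C_24: 24466267020, 91482563640, 343059613650, 1289904147324
Sum = 24466267020 + 91482563640 + 343059613650 + 1289904147324
= 1748912591634

1748912591634


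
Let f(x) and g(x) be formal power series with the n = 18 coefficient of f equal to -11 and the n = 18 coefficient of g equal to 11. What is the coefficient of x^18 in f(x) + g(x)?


Addition of formal power series is termwise.
The coefficient of x^18 in f + g = -11 + 11
= 0

0


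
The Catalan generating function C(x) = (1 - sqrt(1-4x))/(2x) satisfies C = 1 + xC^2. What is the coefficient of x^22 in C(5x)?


Substituting x -> 5x scales the n-th coefficient by 5^n, so [x^22] C(5x) = 5^22 * C_22.
C_22 = C(2*22, 22)/(23) = 2104098963720/23 = 91482563640.
So 5^22 * 91482563640 = 2384185791015625 * 91482563640 = 218111428356170654296875000.

218111428356170654296875000


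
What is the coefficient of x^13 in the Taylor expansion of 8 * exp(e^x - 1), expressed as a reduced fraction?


exp(e^x - 1) = sum_{k>=0} Bell_k x^k / k!, where Bell_k is the k-th Bell number.
So the coefficient of x^13 is 8 * Bell_13 / 13!.
Computing: Bell_13 = 27644437 and 13! = 6227020800, giving
8 * 27644437/6227020800 = 27644437/778377600.

27644437/778377600


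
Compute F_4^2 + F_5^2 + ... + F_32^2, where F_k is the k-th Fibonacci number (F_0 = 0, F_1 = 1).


There is a standard identity sum_{k=0}^{N} F_k^2 = F_N * F_{N+1} (proved inductively from the telescoping relation F_k^2 = F_k F_{k+1} - F_{k-1} F_k). Then
sum_{k=4}^{32} F_k^2 = F_32 F_33 - F_3 F_4.
Computing: F_32 = 2178309, F_33 = 3524578, F_3 = 2, F_4 = 3.
Sum = 2178309 * 3524578 - 2 * 3 = 7677619978596.

7677619978596


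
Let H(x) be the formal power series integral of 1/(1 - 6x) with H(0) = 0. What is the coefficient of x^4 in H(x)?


1/(1 - 6x) = sum_{k>=0} 6^k x^k. Integrating termwise with H(0) = 0:
H(x) = sum_{k>=0} 6^k x^(k+1) / (k+1) = sum_{m>=1} 6^(m-1) x^m / m.
For m = 4: 6^3/4 = 216/4 = 54.

54


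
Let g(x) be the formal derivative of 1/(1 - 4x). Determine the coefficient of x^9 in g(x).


Differentiate termwise: d/dx sum_{k>=0} 4^k x^k = sum_{k>=1} k 4^k x^(k-1) = sum_{j>=0} (j+1) 4^(j+1) x^j.
Equivalently, d/dx [1/(1 - 4x)] = 4/(1 - 4x)^2.
For j = 9: 10 * 4^10 = 10 * 1048576 = 10485760.

10485760


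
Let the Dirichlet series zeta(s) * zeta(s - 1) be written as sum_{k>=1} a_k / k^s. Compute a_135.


Convolution gives a_k = sum_{d | k} d * 1 = sum_{d | k} d = sigma(k), the sum of positive divisors of k.
For k = 135, the divisors are 1, 3, 5, 9, 15, 27, 45, 135, so
sigma(135) = 1 + 3 + 5 + 9 + 15 + 27 + 45 + 135 = 240.

240


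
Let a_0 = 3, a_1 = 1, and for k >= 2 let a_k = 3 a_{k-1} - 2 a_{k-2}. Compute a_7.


Iterating the recurrence forward:
a_0 = 3
a_1 = 1
a_2 = 3*1 - 2*3 = -3
a_3 = 3*-3 - 2*1 = -11
a_4 = 3*-11 - 2*-3 = -27
a_5 = 3*-27 - 2*-11 = -59
a_6 = 3*-59 - 2*-27 = -123
a_7 = 3*-123 - 2*-59 = -251
So a_7 = -251.

-251


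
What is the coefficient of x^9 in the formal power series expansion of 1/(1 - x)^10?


The negative binomial / multiset identity is
1/(1 - x)^r = sum_{k>=0} C(k + r - 1, r - 1) x^k.
Here r = 10 and k = 9, so the coefficient is
C(9 + 9, 9) = C(18, 9)
= 48620

48620


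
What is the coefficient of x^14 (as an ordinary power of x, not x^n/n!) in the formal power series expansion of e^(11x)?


The exponential series is e^y = sum_{k>=0} y^k / k!. Substituting y = 11x gives
e^(11x) = sum_{k>=0} 11^k x^k / k!.
So the coefficient of x^n is a^n/n! with a = 11, n = 14:
11^14 / 14! = 379749833583241/87178291200 = 34522712143931/7925299200

34522712143931/7925299200


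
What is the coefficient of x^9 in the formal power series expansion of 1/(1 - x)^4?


The expansion 1/(1 - x)^r = sum_{k>=0} C(k + r - 1, r - 1) x^k follows from the multiset / negative-binomial theorem (or from repeated differentiation of the geometric series).
For r = 4 and k = 9:
C(12, 3) = 479001600 / (6 * 362880) = 220.

220


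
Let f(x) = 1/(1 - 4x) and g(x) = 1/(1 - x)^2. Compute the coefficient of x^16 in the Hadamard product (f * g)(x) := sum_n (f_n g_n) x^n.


f has coefficients f_k = 4^k. For g = 1/(1 - x)^2 the coefficient is g_k = C(k + 1, 1) = k + 1. The Hadamard coefficient is (f * g)_k = 4^k * (k + 1).
For k = 16: 4^16 * 17 = 4294967296 * 17 = 73014444032.

73014444032


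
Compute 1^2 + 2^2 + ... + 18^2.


This power sum has a closed form given by Faulhaber's formula
sum_{k=1}^{m} k^p = (1 / (p + 1)) * sum_{j=0}^{p} C(p + 1, j) B_j m^(p + 1 - j),
but for small m direct computation is fastest:
1 + 4 + 9 + 16 + 25 + 36 + 49 + 64 + 81 + 100 + 121 + 144 + 169 + 196 + 225 + 256 + 289 + 324 = 2109.

2109


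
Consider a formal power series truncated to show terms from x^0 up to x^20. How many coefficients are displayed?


From x^0 to x^20 inclusive, the count is 20 - 0 + 1 = 21.

21


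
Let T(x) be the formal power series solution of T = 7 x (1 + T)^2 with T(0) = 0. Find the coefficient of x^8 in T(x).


Apply the Lagrange inversion formula: if T = 7 x * phi(T) with phi(t) = (1 + t)^2, then [x^n] T = 7^n * (1/n) [t^(n-1)] phi(t)^n = 7^n * (1/n) [t^(n-1)] (1 + t)^(2n) = 7^n * (1/n) C(2n, n-1).
Using the identity C(2n, n-1) = C(2n, n) * n / (n+1), the unscaled factor equals C(2n, n) / (n+1) = C_n, the n-th Catalan number.
For n = 8: C_8 = C(16, 8) / 9 = 12870/9 = 1430.
With the 7^8 = 5764801 factor, the coefficient is 5764801 * 1430 = 8243665430.

8243665430


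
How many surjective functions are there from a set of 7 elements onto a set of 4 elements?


By inclusion-exclusion on which target elements are missed, the number of surjections from an n-set onto a k-set is
surj(n, k) = sum_{j=0}^{k} (-1)^j C(k, j) (k - j)^n.
Equivalently surj(n, k) = k! * S(n, k), where S(n, k) is the Stirling number of the second kind.
For n = 7, k = 4:
S(7, 4) = 350, so
surj = 4! * 350 = 24 * 350 = 8400.

8400


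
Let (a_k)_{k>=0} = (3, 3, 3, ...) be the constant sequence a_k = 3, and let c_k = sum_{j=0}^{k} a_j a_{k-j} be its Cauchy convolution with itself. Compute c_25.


Since a_j = 3 for all j >= 0, the convolution sum becomes
c_k = sum_{j=0}^{k} 3 * 3 = 9 * (k + 1).
Equivalently, the generating function of (a_k) is 3/(1 - x) and its square is 9/(1 - x)^2 = sum_{k>=0} 9(k + 1) x^k.
For k = 25: 9 * 26 = 234.

234


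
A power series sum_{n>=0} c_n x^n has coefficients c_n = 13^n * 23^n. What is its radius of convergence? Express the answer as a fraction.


By the root test (Cauchy-Hadamard), the radius is R = 1 / limsup_n |c_n|^(1/n).
Here |c_n|^(1/n) = (13^n * 23^n)^(1/n) = 13 * 23 = 299 for all n.
So R = 1/299 = 1/299.

1/299


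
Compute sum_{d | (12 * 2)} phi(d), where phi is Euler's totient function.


First, 12 * 2 = 24. One classical identity is sum_{d | n} phi(d) = n (each k in [1, n] has a unique gcd with n, and among the k's with gcd(k, n) = n/d there are phi(d) of them). So the sum equals 24. We also verify directly:
Divisors of 24: 1, 2, 3, 4, 6, 8, 12, 24.
phi values: 1, 1, 2, 2, 2, 4, 4, 8.
Sum = 24.

24


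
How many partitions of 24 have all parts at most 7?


Using the generating function (1-x)^(-1)(1-x^2)^(-1)...(1-x^7)^(-1),
the coefficient of x^24 counts these restricted partitions.
Result = 733

733


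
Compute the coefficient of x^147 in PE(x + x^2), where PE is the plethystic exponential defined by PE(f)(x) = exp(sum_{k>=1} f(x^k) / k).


With f(x) = x + x^2, the exponent is sum_{k>=1} (x^k + x^(2k)) / k = -ln(1 - x) - ln(1 - x^2). Exponentiating:
PE(x + x^2) = 1 / ((1 - x)(1 - x^2)).
This is the generating function for partitions of n into parts of size 1 or 2. The number of 2's can be any j in 0..73, and the rest are 1's, so
[x^147] = floor(147/2) + 1 = 74.

74


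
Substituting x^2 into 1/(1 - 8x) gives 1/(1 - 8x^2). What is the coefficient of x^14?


The coefficient of x^(2m) in 1/(1 - 8x^2) is 8^m.
With n = 14 = 2*7, the coefficient is 8^7 = 2097152.

2097152


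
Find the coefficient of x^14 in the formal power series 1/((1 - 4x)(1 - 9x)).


By partial fractions or Cauchy convolution:
The coefficient equals sum_{k=0}^{14} 4^k * 9^(14-k).
= 41178011670565

41178011670565


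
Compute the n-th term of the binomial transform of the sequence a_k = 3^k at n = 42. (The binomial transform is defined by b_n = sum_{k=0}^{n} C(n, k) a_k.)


With a_k = 3^k, b_n = sum_{k=0}^{n} C(n, k) 3^k = (1 + 3)^n by the binomial theorem.
For n = 42: (1 + 3)^42 = 4^42 = 19342813113834066795298816.

19342813113834066795298816


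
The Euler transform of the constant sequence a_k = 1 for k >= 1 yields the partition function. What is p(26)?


The Euler transform converts the sequence a_k = 1 into the number of integer partitions.
Using the recurrence or dynamic programming:
p(26) = 2436

2436


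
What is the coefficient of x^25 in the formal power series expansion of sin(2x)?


The Maclaurin series is sin(t) = sum_{k>=0} (-1)^k t^(2k+1) / (2k+1)!, so substituting t = 2x, only odd powers of x are nonzero, with coefficient of x^(2k+1) equal to (-1)^k 2^(2k+1) / (2k+1)!.
Write 25 = 2*12 + 1, giving the coefficient (-1)^12 * 2^25 / 25! = 33554432/15511210043330985984000000 = 8/3698160658676859375.

8/3698160658676859375


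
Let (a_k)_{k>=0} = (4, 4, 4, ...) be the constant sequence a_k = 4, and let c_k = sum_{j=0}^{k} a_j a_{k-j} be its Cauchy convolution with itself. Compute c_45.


Since a_j = 4 for all j >= 0, the convolution sum becomes
c_k = sum_{j=0}^{k} 4 * 4 = 16 * (k + 1).
Equivalently, the generating function of (a_k) is 4/(1 - x) and its square is 16/(1 - x)^2 = sum_{k>=0} 16(k + 1) x^k.
For k = 45: 16 * 46 = 736.

736


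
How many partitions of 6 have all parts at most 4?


Using the generating function (1-x)^(-1)(1-x^2)^(-1)...(1-x^4)^(-1),
the coefficient of x^6 counts these restricted partitions.
Result = 9

9


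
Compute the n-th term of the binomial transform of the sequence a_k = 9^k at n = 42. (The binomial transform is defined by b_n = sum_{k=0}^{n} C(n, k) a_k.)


With a_k = 9^k, b_n = sum_{k=0}^{n} C(n, k) 9^k = (1 + 9)^n by the binomial theorem.
For n = 42: (1 + 9)^42 = 10^42 = 1000000000000000000000000000000000000000000.

1000000000000000000000000000000000000000000


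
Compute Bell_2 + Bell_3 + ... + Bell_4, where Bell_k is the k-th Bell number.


Recall Bell_k counts set partitions of a k-set (with Bell_0 = 1 by convention).
Bell_2 through Bell_4: 2, 5, 15
Sum = 2 + 5 + 15 = 22.

22


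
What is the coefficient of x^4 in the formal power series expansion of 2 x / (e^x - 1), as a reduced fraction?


The exponential generating function for Bernoulli numbers is
x / (e^x - 1) = sum_{k>=0} B_k x^k / k!.
So the coefficient of x^4 in 2 x / (e^x - 1) is 2 B_4 / 4!.
Computing: B_4 = -1/30, 4! = 24, giving
2 * -1/30 / 24 = -1/360.

-1/360


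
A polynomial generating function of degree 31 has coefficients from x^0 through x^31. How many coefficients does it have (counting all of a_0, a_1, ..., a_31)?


A polynomial of degree 31 takes the form a_0 + a_1 x + ... + a_31 x^31.
The number of coefficients is 31 + 1 = 32.

32


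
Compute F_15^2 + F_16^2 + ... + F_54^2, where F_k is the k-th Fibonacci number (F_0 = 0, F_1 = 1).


There is a standard identity sum_{k=0}^{N} F_k^2 = F_N * F_{N+1} (proved inductively from the telescoping relation F_k^2 = F_k F_{k+1} - F_{k-1} F_k). Then
sum_{k=15}^{54} F_k^2 = F_54 F_55 - F_14 F_15.
Computing: F_54 = 86267571272, F_55 = 139583862445, F_14 = 377, F_15 = 610.
Sum = 86267571272 * 139583862445 - 377 * 610 = 12041560801895081450070.

12041560801895081450070


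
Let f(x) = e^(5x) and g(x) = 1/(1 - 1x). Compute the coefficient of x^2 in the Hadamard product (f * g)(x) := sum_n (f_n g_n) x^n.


Expanding: f_k = 5^k/k! (from e^(5x)) and g_k = 1^k (from 1/(1 - 1x)). So the Hadamard coefficient (f * g)_k = 5^k 1^k / k! = (5)^k / k!.
For k = 2: 5^2/2! = 25/2 = 25/2.

25/2


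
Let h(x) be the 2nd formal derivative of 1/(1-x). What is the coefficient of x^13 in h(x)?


Differentiating 2 times: d^2/dx^2 [1/(1-x)] = 2!/(1-x)^3.
The expansion 1/(1-x)^3 = sum_{k>=0} C(k+2, 2) x^k, so the coefficient of x^n in 2!/(1-x)^3 is 2! * C(n+2, 2).
For n = 13: 2 * C(15, 2) = 2 * 105 = 210

210


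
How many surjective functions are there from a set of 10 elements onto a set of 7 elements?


By inclusion-exclusion on which target elements are missed, the number of surjections from an n-set onto a k-set is
surj(n, k) = sum_{j=0}^{k} (-1)^j C(k, j) (k - j)^n.
Equivalently surj(n, k) = k! * S(n, k), where S(n, k) is the Stirling number of the second kind.
For n = 10, k = 7:
S(10, 7) = 5880, so
surj = 7! * 5880 = 5040 * 5880 = 29635200.

29635200


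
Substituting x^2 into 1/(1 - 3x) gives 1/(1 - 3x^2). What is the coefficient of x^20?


The coefficient of x^(2m) in 1/(1 - 3x^2) is 3^m.
With n = 20 = 2*10, the coefficient is 3^10 = 59049.

59049


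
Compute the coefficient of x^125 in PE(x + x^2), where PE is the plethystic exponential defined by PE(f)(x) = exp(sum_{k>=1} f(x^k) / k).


With f(x) = x + x^2, the exponent is sum_{k>=1} (x^k + x^(2k)) / k = -ln(1 - x) - ln(1 - x^2). Exponentiating:
PE(x + x^2) = 1 / ((1 - x)(1 - x^2)).
This is the generating function for partitions of n into parts of size 1 or 2. The number of 2's can be any j in 0..62, and the rest are 1's, so
[x^125] = floor(125/2) + 1 = 63.

63


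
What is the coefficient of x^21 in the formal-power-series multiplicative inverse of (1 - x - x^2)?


Let the inverse be f(x) = sum_{k>=0} a_k x^k. From f(x) * (1 - x - x^2) = 1 and matching coefficients:
 x^0: a_0 = 1.
 x^1: a_1 - a_0 = 0, so a_1 = 1.
 x^k (k >= 2): a_k - a_{k-1} - a_{k-2} = 0, i.e. a_k = a_{k-1} + a_{k-2}.
This is the Fibonacci-type recurrence shifted so that a_0 = a_1 = 1.
Iterating: a_0=1, a_1=1, a_2=2, a_3=3, a_4=5, a_5=8, a_6=13, a_7=21, a_8=34, a_9=55, ...
a_21 = 17711.

17711


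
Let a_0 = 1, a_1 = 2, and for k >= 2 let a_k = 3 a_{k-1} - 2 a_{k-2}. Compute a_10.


Iterating the recurrence forward:
a_0 = 1
a_1 = 2
a_2 = 3*2 - 2*1 = 4
a_3 = 3*4 - 2*2 = 8
a_4 = 3*8 - 2*4 = 16
a_5 = 3*16 - 2*8 = 32
a_6 = 3*32 - 2*16 = 64
a_7 = 3*64 - 2*32 = 128
a_8 = 3*128 - 2*64 = 256
a_9 = 3*256 - 2*128 = 512
a_10 = 3*512 - 2*256 = 1024
So a_10 = 1024.

1024


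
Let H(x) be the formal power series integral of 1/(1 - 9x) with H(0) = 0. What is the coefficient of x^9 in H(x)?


1/(1 - 9x) = sum_{k>=0} 9^k x^k. Integrating termwise with H(0) = 0:
H(x) = sum_{k>=0} 9^k x^(k+1) / (k+1) = sum_{m>=1} 9^(m-1) x^m / m.
For m = 9: 9^8/9 = 43046721/9 = 4782969.

4782969


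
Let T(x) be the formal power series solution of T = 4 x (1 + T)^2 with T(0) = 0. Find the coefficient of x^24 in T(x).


Apply the Lagrange inversion formula: if T = 4 x * phi(T) with phi(t) = (1 + t)^2, then [x^n] T = 4^n * (1/n) [t^(n-1)] phi(t)^n = 4^n * (1/n) [t^(n-1)] (1 + t)^(2n) = 4^n * (1/n) C(2n, n-1).
Using the identity C(2n, n-1) = C(2n, n) * n / (n+1), the unscaled factor equals C(2n, n) / (n+1) = C_n, the n-th Catalan number.
For n = 24: C_24 = C(48, 24) / 25 = 32247603683100/25 = 1289904147324.
With the 4^24 = 281474976710656 factor, the coefficient is 281474976710656 * 1289904147324 = 363075739827001485944684544.

363075739827001485944684544


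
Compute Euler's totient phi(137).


phi(n) counts integers in [1, n] coprime to n. Using the multiplicative formula phi(n) = n * prod_{p | n} (1 - 1/p):
137 = 137, so
phi(137) = 137 * (1 - 1/137) = 136.

136


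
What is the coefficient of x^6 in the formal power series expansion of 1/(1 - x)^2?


The expansion 1/(1 - x)^r = sum_{k>=0} C(k + r - 1, r - 1) x^k follows from the multiset / negative-binomial theorem (or from repeated differentiation of the geometric series).
For r = 2 and k = 6:
C(7, 1) = 5040 / (1 * 720) = 7.

7


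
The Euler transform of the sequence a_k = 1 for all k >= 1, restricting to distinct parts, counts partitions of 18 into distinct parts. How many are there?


Partitions of 18 into distinct parts can be computed via generating function.
Product (1+x)(1+x^2)(1+x^3)...
The coefficient of x^18 = 46

46


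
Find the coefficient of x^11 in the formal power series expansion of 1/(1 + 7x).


Write 1/(1 + c x) = 1/(1 - (-c) x) and apply the geometric-series identity
1/(1 - y) = sum_{k>=0} y^k to get 1/(1 + c x) = sum_{k>=0} (-c)^k x^k.
So the coefficient of x^k is (-c)^k = (-1)^k * c^k.
Here c = 7 and k = 11:
(-7)^11 = -1 * 1977326743 = -1977326743

-1977326743


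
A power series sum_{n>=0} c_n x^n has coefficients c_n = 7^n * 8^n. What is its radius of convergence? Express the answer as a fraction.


By the root test (Cauchy-Hadamard), the radius is R = 1 / limsup_n |c_n|^(1/n).
Here |c_n|^(1/n) = (7^n * 8^n)^(1/n) = 7 * 8 = 56 for all n.
So R = 1/56 = 1/56.

1/56


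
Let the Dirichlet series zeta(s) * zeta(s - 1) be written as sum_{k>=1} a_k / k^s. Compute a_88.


Convolution gives a_k = sum_{d | k} d * 1 = sum_{d | k} d = sigma(k), the sum of positive divisors of k.
For k = 88, the divisors are 1, 2, 4, 8, 11, 22, 44, 88, so
sigma(88) = 1 + 2 + 4 + 8 + 11 + 22 + 44 + 88 = 180.

180


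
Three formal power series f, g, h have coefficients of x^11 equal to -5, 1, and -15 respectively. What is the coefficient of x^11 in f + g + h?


Series addition is componentwise:
-5 + 1 + -15
= -19

-19


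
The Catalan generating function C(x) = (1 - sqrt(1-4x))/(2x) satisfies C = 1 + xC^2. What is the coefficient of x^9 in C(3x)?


Substituting x -> 3x scales the n-th coefficient by 3^n, so [x^9] C(3x) = 3^9 * C_9.
C_9 = C(2*9, 9)/(10) = 48620/10 = 4862.
So 3^9 * 4862 = 19683 * 4862 = 95698746.

95698746


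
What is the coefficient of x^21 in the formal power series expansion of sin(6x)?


The Maclaurin series is sin(t) = sum_{k>=0} (-1)^k t^(2k+1) / (2k+1)!, so substituting t = 6x, only odd powers of x are nonzero, with coefficient of x^(2k+1) equal to (-1)^k 6^(2k+1) / (2k+1)!.
Write 21 = 2*10 + 1, giving the coefficient (-1)^10 * 6^21 / 21! = 21936950640377856/51090942171709440000 = 4251528/9901766875.

4251528/9901766875


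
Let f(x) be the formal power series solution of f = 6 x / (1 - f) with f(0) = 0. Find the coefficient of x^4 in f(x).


Apply Lagrange inversion: f = 6 x * phi(f) with phi(t) = 1/(1 - t), so
[x^n] f = 6^n * (1/n) [t^(n-1)] phi(t)^n = 6^n * (1/n) [t^(n-1)] (1 - t)^(-n) = 6^n * (1/n) C(2n - 2, n - 1) = 6^n * C_{n-1}.
For n = 4: C_3 = C(6, 3) / 4 = 20/4 = 5.
With the 6^4 = 1296 factor, the coefficient is 1296 * 5 = 6480.

6480


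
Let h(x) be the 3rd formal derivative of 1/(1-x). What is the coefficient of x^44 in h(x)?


Differentiating 3 times: d^3/dx^3 [1/(1-x)] = 3!/(1-x)^4.
The expansion 1/(1-x)^4 = sum_{k>=0} C(k+3, 3) x^k, so the coefficient of x^n in 3!/(1-x)^4 is 3! * C(n+3, 3).
For n = 44: 6 * C(47, 3) = 6 * 16215 = 97290

97290


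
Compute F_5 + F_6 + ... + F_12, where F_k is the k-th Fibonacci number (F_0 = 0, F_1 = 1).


Use the identity sum_{k=0}^{N} F_k = F_{N+2} - 1 (which follows from F_{k+2} - F_{k+1} = F_k). Then
sum_{k=5}^{12} F_k = (F_{14} - 1) - (F_{6} - 1) = F_{14} - F_{6}.
Computing: F_{14} = 377, F_{6} = 8, so
Sum = 377 - 8 = 369.

369


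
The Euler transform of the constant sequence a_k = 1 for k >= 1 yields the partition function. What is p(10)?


The Euler transform converts the sequence a_k = 1 into the number of integer partitions.
Using the recurrence or dynamic programming:
p(10) = 42

42


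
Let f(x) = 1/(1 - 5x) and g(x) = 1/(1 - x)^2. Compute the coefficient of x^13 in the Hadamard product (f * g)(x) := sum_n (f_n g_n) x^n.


f has coefficients f_k = 5^k. For g = 1/(1 - x)^2 the coefficient is g_k = C(k + 1, 1) = k + 1. The Hadamard coefficient is (f * g)_k = 5^k * (k + 1).
For k = 13: 5^13 * 14 = 1220703125 * 14 = 17089843750.

17089843750


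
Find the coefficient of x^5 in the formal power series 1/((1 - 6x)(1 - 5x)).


By partial fractions or Cauchy convolution:
The coefficient equals sum_{k=0}^{5} 6^k * 5^(5-k).
= 31031

31031


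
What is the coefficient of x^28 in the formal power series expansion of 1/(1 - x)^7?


The negative binomial / multiset identity is
1/(1 - x)^r = sum_{k>=0} C(k + r - 1, r - 1) x^k.
Here r = 7 and k = 28, so the coefficient is
C(28 + 6, 6) = C(34, 6)
= 1344904

1344904


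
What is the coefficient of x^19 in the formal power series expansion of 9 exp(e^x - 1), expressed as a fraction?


exp(e^x - 1) is the exponential generating function for the Bell numbers Bell_k: exp(e^x - 1) = sum_{k>=0} Bell_k x^k / k!.
So the coefficient of x^19 in 9 exp(e^x - 1) is 9 Bell_19 / 19!.
Computing: Bell_19 = 5832742205057 and 19! = 121645100408832000, giving
9 * 5832742205057/121645100408832000 = 5832742205057/13516122267648000.

5832742205057/13516122267648000


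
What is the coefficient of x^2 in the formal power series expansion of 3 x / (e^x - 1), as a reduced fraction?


The exponential generating function for Bernoulli numbers is
x / (e^x - 1) = sum_{k>=0} B_k x^k / k!.
So the coefficient of x^2 in 3 x / (e^x - 1) is 3 B_2 / 2!.
Computing: B_2 = 1/6, 2! = 2, giving
3 * 1/6 / 2 = 1/4.

1/4


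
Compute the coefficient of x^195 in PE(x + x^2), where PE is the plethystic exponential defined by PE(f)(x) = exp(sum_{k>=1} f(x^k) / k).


With f(x) = x + x^2, the exponent is sum_{k>=1} (x^k + x^(2k)) / k = -ln(1 - x) - ln(1 - x^2). Exponentiating:
PE(x + x^2) = 1 / ((1 - x)(1 - x^2)).
This is the generating function for partitions of n into parts of size 1 or 2. The number of 2's can be any j in 0..97, and the rest are 1's, so
[x^195] = floor(195/2) + 1 = 98.

98


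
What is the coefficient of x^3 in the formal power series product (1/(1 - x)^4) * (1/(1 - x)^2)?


Combine the factors: (1/(1 - x)^4) * (1/(1 - x)^2) = 1/(1 - x)^6.
Then use 1/(1 - x)^r = sum_{k>=0} C(k + r - 1, r - 1) x^k with r = 6 and k = 3:
C(8, 5) = 56.

56


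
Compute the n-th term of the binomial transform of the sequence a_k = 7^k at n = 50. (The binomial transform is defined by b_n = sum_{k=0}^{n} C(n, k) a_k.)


With a_k = 7^k, b_n = sum_{k=0}^{n} C(n, k) 7^k = (1 + 7)^n by the binomial theorem.
For n = 50: (1 + 7)^50 = 8^50 = 1427247692705959881058285969449495136382746624.

1427247692705959881058285969449495136382746624


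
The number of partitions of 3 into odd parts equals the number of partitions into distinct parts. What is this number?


Computing partitions of 3 into odd parts (1, 3, 5, ...):
Using the generating function prod_{k>=0} 1/(1-x^(2k+1)),
the count is 2

2


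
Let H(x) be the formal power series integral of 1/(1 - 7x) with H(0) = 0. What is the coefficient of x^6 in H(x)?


1/(1 - 7x) = sum_{k>=0} 7^k x^k. Integrating termwise with H(0) = 0:
H(x) = sum_{k>=0} 7^k x^(k+1) / (k+1) = sum_{m>=1} 7^(m-1) x^m / m.
For m = 6: 7^5/6 = 16807/6 = 16807/6.

16807/6


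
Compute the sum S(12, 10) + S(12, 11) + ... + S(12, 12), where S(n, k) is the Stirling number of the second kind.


By definition, S(n, k) counts partitions of an n-set into exactly k nonempty blocks.
Computing row n = 12 for k = 10..12:
S(12, k): 1705, 66, 1
Sum = 1772.

1772


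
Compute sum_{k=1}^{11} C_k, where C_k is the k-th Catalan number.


C_1 through C_11: 1, 2, 5, 14, 42, 132, 429, 1430, 4862, 16796, 58786
Sum = 1 + 2 + 5 + 14 + 42 + 132 + 429 + 1430 + 4862 + 16796 + 58786
= 82499

82499


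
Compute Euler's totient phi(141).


phi(n) counts integers in [1, n] coprime to n. Using the multiplicative formula phi(n) = n * prod_{p | n} (1 - 1/p):
141 = 3 * 47, so
phi(141) = 141 * (1 - 1/3) * (1 - 1/47) = 92.

92


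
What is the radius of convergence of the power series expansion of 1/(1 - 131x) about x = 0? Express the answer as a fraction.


Expanding 1/(1 - 131x) = sum_{k>=0} 131^k x^k, the series converges when |131x| < 1, i.e., |x| < 1/131.
So the radius of convergence is 1/131 = 1/131.

1/131


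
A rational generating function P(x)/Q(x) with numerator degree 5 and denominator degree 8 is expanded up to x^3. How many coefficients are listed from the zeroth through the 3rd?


Expanding up to x^3 gives the coefficients for x^0, x^1, ..., x^3.
That is 3 + 1 = 4 coefficients in total.

4


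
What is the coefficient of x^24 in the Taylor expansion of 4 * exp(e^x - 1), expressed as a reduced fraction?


exp(e^x - 1) = sum_{k>=0} Bell_k x^k / k!, where Bell_k is the k-th Bell number.
So the coefficient of x^24 is 4 * Bell_24 / 24!.
Computing: Bell_24 = 445958869294805289 and 24! = 620448401733239439360000, giving
4 * 445958869294805289/620448401733239439360000 = 148652956431601763/51704033477769953280000.

148652956431601763/51704033477769953280000
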